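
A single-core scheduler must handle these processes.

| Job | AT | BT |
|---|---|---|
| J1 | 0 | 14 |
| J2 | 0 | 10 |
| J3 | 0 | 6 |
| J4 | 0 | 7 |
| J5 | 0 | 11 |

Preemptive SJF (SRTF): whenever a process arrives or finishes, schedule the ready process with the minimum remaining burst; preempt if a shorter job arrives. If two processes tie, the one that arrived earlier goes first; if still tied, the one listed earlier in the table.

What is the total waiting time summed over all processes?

76

Gantt: | J3 0-6 | J4 6-13 | J2 13-23 | J5 23-34 | J1 34-48 |
Completion: J1=48  J2=23  J3=6  J4=13  J5=34
Turnaround (C−A): J1=48  J2=23  J3=6  J4=13  J5=34
Waiting = turnaround − burst: J1=34, J2=13, J3=0, J4=6, J5=23
Total waiting = 34 + 13 + 0 + 6 + 23 = 76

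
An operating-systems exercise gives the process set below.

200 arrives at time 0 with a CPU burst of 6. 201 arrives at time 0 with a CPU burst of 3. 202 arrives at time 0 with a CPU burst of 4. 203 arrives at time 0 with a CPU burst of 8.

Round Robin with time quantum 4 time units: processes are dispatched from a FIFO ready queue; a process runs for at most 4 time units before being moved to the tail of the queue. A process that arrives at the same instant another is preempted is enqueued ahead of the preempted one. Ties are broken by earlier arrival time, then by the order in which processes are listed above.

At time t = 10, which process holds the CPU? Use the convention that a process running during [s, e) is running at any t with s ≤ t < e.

202

Schedule: | 200 0-4 | 201 4-7 | 202 7-11 | 203 11-15 | 200 15-17 | 203 17-21 |
Completion: 200=17  201=7  202=11  203=21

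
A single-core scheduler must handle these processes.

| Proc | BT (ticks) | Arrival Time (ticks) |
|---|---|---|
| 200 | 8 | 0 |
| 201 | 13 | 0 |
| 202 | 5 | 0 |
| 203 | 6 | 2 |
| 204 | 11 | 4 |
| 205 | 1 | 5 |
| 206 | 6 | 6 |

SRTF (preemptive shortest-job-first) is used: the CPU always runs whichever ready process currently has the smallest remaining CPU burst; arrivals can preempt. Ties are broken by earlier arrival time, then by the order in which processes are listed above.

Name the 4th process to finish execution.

Schedule: | 202 0-5 | 205 5-6 | 203 6-12 | 206 12-18 | 200 18-26 | 204 26-37 | 201 37-50 |
Completion: 200=26  201=50  202=5  203=12  204=37  205=6  206=18
Finish order: 202 → 205 → 203 → 206 → 200 → 204 → 201

206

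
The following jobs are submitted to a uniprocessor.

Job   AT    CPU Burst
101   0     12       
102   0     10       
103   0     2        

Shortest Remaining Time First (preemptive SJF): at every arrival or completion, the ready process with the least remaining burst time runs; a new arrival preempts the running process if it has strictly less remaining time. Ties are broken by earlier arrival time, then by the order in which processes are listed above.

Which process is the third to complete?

101

Gantt: | 103 0-2 | 102 2-12 | 101 12-24 |
Completion: 101=24  102=12  103=2
Finish order: 103 → 102 → 101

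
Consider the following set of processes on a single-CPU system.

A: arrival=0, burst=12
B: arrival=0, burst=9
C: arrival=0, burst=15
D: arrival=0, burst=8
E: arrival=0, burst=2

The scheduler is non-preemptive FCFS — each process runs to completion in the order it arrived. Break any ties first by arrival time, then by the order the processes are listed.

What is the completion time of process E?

46

Timeline: | A 0-12 | B 12-21 | C 21-36 | D 36-44 | E 44-46 |
Completion: A=12  B=21  C=36  D=44  E=46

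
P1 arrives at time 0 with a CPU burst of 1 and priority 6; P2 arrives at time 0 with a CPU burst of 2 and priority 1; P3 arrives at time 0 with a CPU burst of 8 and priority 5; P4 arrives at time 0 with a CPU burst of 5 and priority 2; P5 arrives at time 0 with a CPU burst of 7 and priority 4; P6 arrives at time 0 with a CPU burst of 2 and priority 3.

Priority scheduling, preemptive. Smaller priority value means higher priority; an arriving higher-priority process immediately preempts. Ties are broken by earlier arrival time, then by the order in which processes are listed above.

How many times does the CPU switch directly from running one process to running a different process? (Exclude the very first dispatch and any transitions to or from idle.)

5

Gantt: | P2 0-2 | P4 2-7 | P6 7-9 | P5 9-16 | P3 16-24 | P1 24-25 |
Completion: P1=25  P2=2  P3=24  P4=7  P5=16  P6=9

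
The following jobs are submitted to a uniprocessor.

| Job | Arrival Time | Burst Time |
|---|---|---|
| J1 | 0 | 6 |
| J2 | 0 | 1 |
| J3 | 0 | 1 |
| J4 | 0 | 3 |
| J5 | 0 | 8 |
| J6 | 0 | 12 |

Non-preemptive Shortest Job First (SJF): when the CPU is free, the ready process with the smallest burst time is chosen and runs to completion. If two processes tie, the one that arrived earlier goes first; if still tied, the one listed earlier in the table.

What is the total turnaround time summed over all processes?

69

Gantt: | J2 0-1 | J3 1-2 | J4 2-5 | J1 5-11 | J5 11-19 | J6 19-31 |
Completion: J1=11  J2=1  J3=2  J4=5  J5=19  J6=31
Turnaround = completion − arrival: J1=11, J2=1, J3=2, J4=5, J5=19, J6=31
Total turnaround = 11 + 1 + 2 + 5 + 19 + 31 = 69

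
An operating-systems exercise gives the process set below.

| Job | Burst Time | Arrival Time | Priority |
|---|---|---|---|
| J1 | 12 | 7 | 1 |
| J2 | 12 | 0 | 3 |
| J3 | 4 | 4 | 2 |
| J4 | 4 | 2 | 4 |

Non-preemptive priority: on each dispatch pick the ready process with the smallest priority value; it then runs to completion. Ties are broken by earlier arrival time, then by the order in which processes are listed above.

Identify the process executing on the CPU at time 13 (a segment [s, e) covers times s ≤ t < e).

J1

Schedule: | J2 0-12 | J1 12-24 | J3 24-28 | J4 28-32 |
Completion: J1=24  J2=12  J3=28  J4=32
Turnaround (C−A): J1=17  J2=12  J3=24  J4=30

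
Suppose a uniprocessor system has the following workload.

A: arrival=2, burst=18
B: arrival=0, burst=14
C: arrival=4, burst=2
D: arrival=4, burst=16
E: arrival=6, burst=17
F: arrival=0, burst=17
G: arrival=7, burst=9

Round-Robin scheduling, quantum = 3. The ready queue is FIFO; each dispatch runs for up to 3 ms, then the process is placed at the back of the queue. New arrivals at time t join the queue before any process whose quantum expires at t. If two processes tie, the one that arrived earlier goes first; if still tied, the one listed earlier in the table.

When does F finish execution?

87

Schedule: | B 0-3 | F 3-6 | A 6-9 | B 9-12 | C 12-14 | D 14-17 | E 17-20 | F 20-23 | G 23-26 | A 26-29 | B 29-32 | D 32-35 | E 35-38 | F 38-41 | G 41-44 | A 44-47 | B 47-50 | D 50-53 | E 53-56 | F 56-59 | G 59-62 | A 62-65 | B 65-67 | D 67-70 | E 70-73 | F 73-76 | A 76-79 | D 79-82 | E 82-85 | F 85-87 | A 87-90 | D 90-91 | E 91-93 |
Completion: A=90  B=67  C=14  D=91  E=93  F=87  G=62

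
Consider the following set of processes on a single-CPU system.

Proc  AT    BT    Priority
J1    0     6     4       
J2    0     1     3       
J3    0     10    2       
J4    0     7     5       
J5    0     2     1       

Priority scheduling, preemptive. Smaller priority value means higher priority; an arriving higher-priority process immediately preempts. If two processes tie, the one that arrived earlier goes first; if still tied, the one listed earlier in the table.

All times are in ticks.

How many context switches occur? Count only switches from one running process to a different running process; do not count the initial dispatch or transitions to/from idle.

Gantt: | J5 0-2 | J3 2-12 | J2 12-13 | J1 13-19 | J4 19-26 |
Completion: J1=19  J2=13  J3=12  J4=26  J5=2
Turnaround (C−A): J1=19  J2=13  J3=12  J4=26  J5=2

4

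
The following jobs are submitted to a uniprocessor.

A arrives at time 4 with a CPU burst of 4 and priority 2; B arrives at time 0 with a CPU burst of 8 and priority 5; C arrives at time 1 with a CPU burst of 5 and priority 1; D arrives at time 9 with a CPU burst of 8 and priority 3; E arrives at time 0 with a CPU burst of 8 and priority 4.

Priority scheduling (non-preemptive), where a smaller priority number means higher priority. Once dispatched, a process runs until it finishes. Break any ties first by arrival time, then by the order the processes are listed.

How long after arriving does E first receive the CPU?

0

Timeline: | E 0-8 | C 8-13 | A 13-17 | D 17-25 | B 25-33 |
Completion: A=17  B=33  C=13  D=25  E=8
Turnaround (C−A): A=13  B=33  C=12  D=16  E=8
Response(E) = first start − arrival = 0 − 0 = 0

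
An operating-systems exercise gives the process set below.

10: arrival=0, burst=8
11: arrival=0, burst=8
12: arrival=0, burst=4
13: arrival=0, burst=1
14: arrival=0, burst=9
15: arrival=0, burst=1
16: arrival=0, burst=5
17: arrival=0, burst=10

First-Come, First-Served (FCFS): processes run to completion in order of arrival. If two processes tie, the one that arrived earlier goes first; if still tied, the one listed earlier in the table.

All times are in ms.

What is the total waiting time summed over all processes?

Schedule: | 10 0-8 | 11 8-16 | 12 16-20 | 13 20-21 | 14 21-30 | 15 30-31 | 16 31-36 | 17 36-46 |
Completion: 10=8  11=16  12=20  13=21  14=30  15=31  16=36  17=46
Waiting = turnaround − burst: 10=0, 11=8, 12=16, 13=20, 14=21, 15=30, 16=31, 17=36
Total waiting = 0 + 8 + 16 + 20 + 21 + 30 + 31 + 36 = 162

162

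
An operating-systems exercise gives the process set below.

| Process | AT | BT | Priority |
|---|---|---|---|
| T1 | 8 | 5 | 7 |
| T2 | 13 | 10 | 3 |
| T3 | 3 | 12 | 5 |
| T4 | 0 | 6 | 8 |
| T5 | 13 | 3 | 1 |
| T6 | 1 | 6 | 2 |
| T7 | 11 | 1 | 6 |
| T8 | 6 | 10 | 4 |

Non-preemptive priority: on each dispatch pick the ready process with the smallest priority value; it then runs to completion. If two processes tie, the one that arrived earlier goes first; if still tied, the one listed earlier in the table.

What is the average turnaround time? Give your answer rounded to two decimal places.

24.13

Timeline: | T4 0-6 | T6 6-12 | T8 12-22 | T5 22-25 | T2 25-35 | T3 35-47 | T7 47-48 | T1 48-53 |
Completion: T1=53  T2=35  T3=47  T4=6  T5=25  T6=12  T7=48  T8=22
Turnaround (C−A): T1=45  T2=22  T3=44  T4=6  T5=12  T6=11  T7=37  T8=16
Turnaround times: T1=45, T2=22, T3=44, T4=6, T5=12, T6=11, T7=37, T8=16
Average turnaround = (45+22+44+6+12+11+37+16) / 8 = 193/8 = 24.13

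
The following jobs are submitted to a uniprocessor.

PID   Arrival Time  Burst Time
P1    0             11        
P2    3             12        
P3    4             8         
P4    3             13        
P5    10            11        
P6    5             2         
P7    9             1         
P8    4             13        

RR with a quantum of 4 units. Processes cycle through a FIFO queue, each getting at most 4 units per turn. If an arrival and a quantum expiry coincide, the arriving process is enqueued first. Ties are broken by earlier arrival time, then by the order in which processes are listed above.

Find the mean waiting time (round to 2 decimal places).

Gantt: | P1 0-4 | P2 4-8 | P4 8-12 | P3 12-16 | P8 16-20 | P1 20-24 | P6 24-26 | P2 26-30 | P7 30-31 | P5 31-35 | P4 35-39 | P3 39-43 | P8 43-47 | P1 47-50 | P2 50-54 | P5 54-58 | P4 58-62 | P8 62-66 | P5 66-69 | P4 69-70 | P8 70-71 |
Completion: P1=50  P2=54  P3=43  P4=70  P5=69  P6=26  P7=31  P8=71
Waiting times: P1=39, P2=39, P3=31, P4=54, P5=48, P6=19, P7=21, P8=54
Average waiting = (39+39+31+54+48+19+21+54) / 8 = 305/8 = 38.13

38.13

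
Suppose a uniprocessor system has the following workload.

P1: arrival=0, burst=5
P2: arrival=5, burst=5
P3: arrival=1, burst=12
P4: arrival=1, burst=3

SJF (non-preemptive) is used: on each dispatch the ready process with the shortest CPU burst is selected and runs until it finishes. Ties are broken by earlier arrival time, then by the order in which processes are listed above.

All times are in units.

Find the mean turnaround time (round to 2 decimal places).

11.00

Gantt: | P1 0-5 | P4 5-8 | P2 8-13 | P3 13-25 |
Completion: P1=5  P2=13  P3=25  P4=8
Turnaround times: P1=5, P2=8, P3=24, P4=7
Average turnaround = (5+8+24+7) / 4 = 44/4 = 11.00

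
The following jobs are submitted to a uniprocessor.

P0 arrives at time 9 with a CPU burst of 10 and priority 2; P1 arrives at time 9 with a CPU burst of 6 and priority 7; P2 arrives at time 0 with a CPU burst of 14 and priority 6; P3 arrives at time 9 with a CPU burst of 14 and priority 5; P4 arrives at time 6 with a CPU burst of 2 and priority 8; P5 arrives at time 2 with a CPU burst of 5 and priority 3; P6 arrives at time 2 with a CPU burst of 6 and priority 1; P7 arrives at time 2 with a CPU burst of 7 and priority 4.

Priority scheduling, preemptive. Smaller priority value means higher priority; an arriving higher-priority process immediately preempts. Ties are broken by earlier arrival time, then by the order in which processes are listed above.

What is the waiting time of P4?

Gantt: | P2 0-2 | P6 2-8 | P5 8-9 | P0 9-19 | P5 19-23 | P7 23-30 | P3 30-44 | P2 44-56 | P1 56-62 | P4 62-64 |
Completion: P0=19  P1=62  P2=56  P3=44  P4=64  P5=23  P6=8  P7=30
Waiting(P4) = turnaround − burst = 58 − 2 = 56

56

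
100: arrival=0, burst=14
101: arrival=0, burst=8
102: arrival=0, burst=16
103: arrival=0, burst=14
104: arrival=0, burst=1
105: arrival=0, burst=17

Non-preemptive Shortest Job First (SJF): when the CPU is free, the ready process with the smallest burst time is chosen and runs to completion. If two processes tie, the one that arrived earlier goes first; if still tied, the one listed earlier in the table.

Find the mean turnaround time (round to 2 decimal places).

32.17

Schedule: | 104 0-1 | 101 1-9 | 100 9-23 | 103 23-37 | 102 37-53 | 105 53-70 |
Completion: 100=23  101=9  102=53  103=37  104=1  105=70
Turnaround times: 100=23, 101=9, 102=53, 103=37, 104=1, 105=70
Average turnaround = (23+9+53+37+1+70) / 6 = 193/6 = 32.17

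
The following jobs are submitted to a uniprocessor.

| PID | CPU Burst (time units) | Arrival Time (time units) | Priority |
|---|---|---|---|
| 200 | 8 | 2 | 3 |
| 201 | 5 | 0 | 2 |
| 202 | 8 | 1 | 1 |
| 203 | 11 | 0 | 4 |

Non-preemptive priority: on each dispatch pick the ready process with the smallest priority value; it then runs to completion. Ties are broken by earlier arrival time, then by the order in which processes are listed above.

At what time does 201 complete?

5

Schedule: | 201 0-5 | 202 5-13 | 200 13-21 | 203 21-32 |
Completion: 200=21  201=5  202=13  203=32
Turnaround (C−A): 200=19  201=5  202=12  203=32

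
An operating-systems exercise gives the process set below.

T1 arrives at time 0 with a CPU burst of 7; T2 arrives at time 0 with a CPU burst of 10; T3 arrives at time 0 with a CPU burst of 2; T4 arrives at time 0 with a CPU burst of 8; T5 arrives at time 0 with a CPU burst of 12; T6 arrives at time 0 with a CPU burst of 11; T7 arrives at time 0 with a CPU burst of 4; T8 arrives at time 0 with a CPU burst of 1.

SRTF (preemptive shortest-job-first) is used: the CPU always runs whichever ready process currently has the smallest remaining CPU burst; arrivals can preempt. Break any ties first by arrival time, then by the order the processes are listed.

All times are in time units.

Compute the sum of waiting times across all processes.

Gantt: | T8 0-1 | T3 1-3 | T7 3-7 | T1 7-14 | T4 14-22 | T2 22-32 | T6 32-43 | T5 43-55 |
Completion: T1=14  T2=32  T3=3  T4=22  T5=55  T6=43  T7=7  T8=1
Waiting = turnaround − burst: T1=7, T2=22, T3=1, T4=14, T5=43, T6=32, T7=3, T8=0
Total waiting = 7 + 22 + 1 + 14 + 43 + 32 + 3 + 0 = 122

122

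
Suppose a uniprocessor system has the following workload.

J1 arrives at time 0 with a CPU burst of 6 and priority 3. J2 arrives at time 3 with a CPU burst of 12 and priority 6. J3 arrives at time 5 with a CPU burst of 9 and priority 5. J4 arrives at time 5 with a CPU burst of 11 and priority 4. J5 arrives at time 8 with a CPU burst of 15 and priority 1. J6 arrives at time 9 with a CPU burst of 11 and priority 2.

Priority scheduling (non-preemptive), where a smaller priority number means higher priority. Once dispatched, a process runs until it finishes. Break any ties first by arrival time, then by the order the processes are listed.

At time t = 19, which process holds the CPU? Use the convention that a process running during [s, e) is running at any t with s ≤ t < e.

J5

Schedule: | J1 0-6 | J4 6-17 | J5 17-32 | J6 32-43 | J3 43-52 | J2 52-64 |
Completion: J1=6  J2=64  J3=52  J4=17  J5=32  J6=43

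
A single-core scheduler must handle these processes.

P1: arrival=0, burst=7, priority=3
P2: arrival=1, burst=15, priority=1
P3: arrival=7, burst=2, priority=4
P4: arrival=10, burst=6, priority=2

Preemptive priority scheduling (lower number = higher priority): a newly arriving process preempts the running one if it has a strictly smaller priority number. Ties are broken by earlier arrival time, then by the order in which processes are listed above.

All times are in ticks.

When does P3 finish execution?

Gantt: | P1 0-1 | P2 1-16 | P4 16-22 | P1 22-28 | P3 28-30 |
Completion: P1=28  P2=16  P3=30  P4=22
Turnaround (C−A): P1=28  P2=15  P3=23  P4=12

30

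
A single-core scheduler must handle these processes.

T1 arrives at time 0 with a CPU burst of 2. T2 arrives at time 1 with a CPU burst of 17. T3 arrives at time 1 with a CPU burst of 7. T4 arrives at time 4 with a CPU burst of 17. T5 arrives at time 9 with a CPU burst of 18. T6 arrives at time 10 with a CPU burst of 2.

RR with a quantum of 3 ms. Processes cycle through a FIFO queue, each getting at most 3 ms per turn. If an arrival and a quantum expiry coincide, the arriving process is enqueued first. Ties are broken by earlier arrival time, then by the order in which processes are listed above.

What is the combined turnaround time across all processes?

206

Schedule: | T1 0-2 | T2 2-5 | T3 5-8 | T4 8-11 | T2 11-14 | T3 14-17 | T5 17-20 | T6 20-22 | T4 22-25 | T2 25-28 | T3 28-29 | T5 29-32 | T4 32-35 | T2 35-38 | T5 38-41 | T4 41-44 | T2 44-47 | T5 47-50 | T4 50-53 | T2 53-55 | T5 55-58 | T4 58-60 | T5 60-63 |
Completion: T1=2  T2=55  T3=29  T4=60  T5=63  T6=22
Turnaround = completion − arrival: T1=2, T2=54, T3=28, T4=56, T5=54, T6=12
Total turnaround = 2 + 54 + 28 + 56 + 54 + 12 = 206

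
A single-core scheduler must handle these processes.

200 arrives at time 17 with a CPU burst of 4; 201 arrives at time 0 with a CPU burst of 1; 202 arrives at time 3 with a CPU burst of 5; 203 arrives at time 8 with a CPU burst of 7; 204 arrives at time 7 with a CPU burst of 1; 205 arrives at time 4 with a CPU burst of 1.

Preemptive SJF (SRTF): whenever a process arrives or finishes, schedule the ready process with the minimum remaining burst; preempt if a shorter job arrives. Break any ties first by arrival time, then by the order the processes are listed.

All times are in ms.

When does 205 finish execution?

Timeline: | 201 0-1 | idle 1-3 | 202 3-4 | 205 4-5 | 202 5-7 | 204 7-8 | 202 8-10 | 203 10-17 | 200 17-21 |
Completion: 200=21  201=1  202=10  203=17  204=8  205=5
Turnaround (C−A): 200=4  201=1  202=7  203=9  204=1  205=1

5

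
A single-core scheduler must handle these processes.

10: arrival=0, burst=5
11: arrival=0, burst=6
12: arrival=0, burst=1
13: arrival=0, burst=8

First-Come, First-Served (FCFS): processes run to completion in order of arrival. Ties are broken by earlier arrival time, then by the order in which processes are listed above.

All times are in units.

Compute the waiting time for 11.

5

Schedule: | 10 0-5 | 11 5-11 | 12 11-12 | 13 12-20 |
Completion: 10=5  11=11  12=12  13=20
Waiting(11) = turnaround − burst = 11 − 6 = 5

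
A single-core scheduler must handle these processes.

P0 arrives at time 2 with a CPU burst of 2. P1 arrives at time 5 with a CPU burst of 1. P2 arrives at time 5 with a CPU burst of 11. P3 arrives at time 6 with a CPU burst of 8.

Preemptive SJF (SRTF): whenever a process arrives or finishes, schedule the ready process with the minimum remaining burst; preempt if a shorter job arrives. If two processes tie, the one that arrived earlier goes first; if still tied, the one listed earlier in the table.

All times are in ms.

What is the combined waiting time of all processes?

Gantt: | idle 0-2 | P0 2-4 | idle 4-5 | P1 5-6 | P3 6-14 | P2 14-25 |
Completion: P0=4  P1=6  P2=25  P3=14
Turnaround (C−A): P0=2  P1=1  P2=20  P3=8
Waiting = turnaround − burst: P0=0, P1=0, P2=9, P3=0
Total waiting = 0 + 0 + 9 + 0 = 9

9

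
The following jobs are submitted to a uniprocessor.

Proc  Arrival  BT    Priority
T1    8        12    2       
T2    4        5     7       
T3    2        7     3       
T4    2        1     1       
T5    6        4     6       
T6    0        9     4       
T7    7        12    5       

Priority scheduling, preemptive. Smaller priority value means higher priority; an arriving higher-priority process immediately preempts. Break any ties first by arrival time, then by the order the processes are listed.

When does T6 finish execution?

29

Timeline: | T6 0-2 | T4 2-3 | T3 3-8 | T1 8-20 | T3 20-22 | T6 22-29 | T7 29-41 | T5 41-45 | T2 45-50 |
Completion: T1=20  T2=50  T3=22  T4=3  T5=45  T6=29  T7=41
Turnaround (C−A): T1=12  T2=46  T3=20  T4=1  T5=39  T6=29  T7=34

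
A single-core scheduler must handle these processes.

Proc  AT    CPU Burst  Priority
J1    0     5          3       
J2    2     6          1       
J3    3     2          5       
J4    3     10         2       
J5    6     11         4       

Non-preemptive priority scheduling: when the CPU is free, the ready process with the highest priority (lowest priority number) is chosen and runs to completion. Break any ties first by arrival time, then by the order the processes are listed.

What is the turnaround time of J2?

Gantt: | J1 0-5 | J2 5-11 | J4 11-21 | J5 21-32 | J3 32-34 |
Completion: J1=5  J2=11  J3=34  J4=21  J5=32
Turnaround (C−A): J1=5  J2=9  J3=31  J4=18  J5=26
Turnaround(J2) = completion − arrival = 11 − 2 = 9

9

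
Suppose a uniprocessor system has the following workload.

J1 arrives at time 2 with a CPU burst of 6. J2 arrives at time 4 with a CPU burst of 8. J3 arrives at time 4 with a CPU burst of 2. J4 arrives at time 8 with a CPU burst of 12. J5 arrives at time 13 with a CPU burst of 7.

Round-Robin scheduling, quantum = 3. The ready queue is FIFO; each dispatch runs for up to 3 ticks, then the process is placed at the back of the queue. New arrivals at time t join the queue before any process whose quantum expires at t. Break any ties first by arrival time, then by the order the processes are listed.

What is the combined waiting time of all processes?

Timeline: | idle 0-2 | J1 2-5 | J2 5-8 | J3 8-10 | J1 10-13 | J4 13-16 | J2 16-19 | J5 19-22 | J4 22-25 | J2 25-27 | J5 27-30 | J4 30-33 | J5 33-34 | J4 34-37 |
Completion: J1=13  J2=27  J3=10  J4=37  J5=34
Waiting = turnaround − burst: J1=5, J2=15, J3=4, J4=17, J5=14
Total waiting = 5 + 15 + 4 + 17 + 14 = 55

55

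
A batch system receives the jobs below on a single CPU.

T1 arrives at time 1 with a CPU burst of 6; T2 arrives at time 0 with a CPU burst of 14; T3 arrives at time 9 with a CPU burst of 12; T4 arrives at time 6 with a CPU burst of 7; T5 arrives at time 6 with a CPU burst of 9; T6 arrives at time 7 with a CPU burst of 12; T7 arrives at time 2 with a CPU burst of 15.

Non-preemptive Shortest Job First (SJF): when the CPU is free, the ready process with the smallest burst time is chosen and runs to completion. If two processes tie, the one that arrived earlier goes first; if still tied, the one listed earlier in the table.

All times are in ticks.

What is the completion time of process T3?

Gantt: | T2 0-14 | T1 14-20 | T4 20-27 | T5 27-36 | T6 36-48 | T3 48-60 | T7 60-75 |
Completion: T1=20  T2=14  T3=60  T4=27  T5=36  T6=48  T7=75

60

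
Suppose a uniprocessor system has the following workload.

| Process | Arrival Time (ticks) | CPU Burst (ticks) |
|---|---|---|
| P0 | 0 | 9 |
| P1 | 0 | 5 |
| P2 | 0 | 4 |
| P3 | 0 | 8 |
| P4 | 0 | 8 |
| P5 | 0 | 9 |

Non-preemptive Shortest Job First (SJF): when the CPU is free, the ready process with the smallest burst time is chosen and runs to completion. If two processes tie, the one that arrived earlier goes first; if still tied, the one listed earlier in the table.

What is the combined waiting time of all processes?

89

Gantt: | P2 0-4 | P1 4-9 | P3 9-17 | P4 17-25 | P0 25-34 | P5 34-43 |
Completion: P0=34  P1=9  P2=4  P3=17  P4=25  P5=43
Waiting = turnaround − burst: P0=25, P1=4, P2=0, P3=9, P4=17, P5=34
Total waiting = 25 + 4 + 0 + 9 + 17 + 34 = 89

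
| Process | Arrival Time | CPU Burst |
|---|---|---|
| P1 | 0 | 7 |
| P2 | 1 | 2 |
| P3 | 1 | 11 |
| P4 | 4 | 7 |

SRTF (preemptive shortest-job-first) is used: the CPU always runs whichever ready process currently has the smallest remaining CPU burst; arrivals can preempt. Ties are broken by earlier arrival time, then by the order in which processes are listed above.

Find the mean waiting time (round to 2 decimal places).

Gantt: | P1 0-1 | P2 1-3 | P1 3-9 | P4 9-16 | P3 16-27 |
Completion: P1=9  P2=3  P3=27  P4=16
Turnaround (C−A): P1=9  P2=2  P3=26  P4=12
Waiting times: P1=2, P2=0, P3=15, P4=5
Average waiting = (2+0+15+5) / 4 = 22/4 = 5.50

5.50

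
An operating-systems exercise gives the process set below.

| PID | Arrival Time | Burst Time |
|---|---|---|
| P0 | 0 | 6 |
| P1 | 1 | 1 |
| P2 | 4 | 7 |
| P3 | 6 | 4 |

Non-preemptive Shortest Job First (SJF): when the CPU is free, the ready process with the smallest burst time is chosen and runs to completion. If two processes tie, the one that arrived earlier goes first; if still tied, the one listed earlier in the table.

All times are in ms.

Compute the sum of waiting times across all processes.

13

Gantt: | P0 0-6 | P1 6-7 | P3 7-11 | P2 11-18 |
Completion: P0=6  P1=7  P2=18  P3=11
Turnaround (C−A): P0=6  P1=6  P2=14  P3=5
Waiting = turnaround − burst: P0=0, P1=5, P2=7, P3=1
Total waiting = 0 + 5 + 7 + 1 = 13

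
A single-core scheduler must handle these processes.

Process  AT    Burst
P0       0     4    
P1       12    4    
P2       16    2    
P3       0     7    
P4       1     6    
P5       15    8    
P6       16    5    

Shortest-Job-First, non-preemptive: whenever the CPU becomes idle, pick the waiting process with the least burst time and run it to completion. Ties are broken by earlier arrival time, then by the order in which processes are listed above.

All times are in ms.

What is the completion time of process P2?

Gantt: | P0 0-4 | P4 4-10 | P3 10-17 | P2 17-19 | P1 19-23 | P6 23-28 | P5 28-36 |
Completion: P0=4  P1=23  P2=19  P3=17  P4=10  P5=36  P6=28

19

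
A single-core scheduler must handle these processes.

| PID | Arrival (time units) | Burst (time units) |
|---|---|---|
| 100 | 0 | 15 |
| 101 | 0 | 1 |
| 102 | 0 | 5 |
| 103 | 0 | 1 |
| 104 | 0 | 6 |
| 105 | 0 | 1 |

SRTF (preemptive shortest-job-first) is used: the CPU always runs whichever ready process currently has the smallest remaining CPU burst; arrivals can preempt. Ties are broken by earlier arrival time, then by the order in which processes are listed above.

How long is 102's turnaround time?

8

Timeline: | 101 0-1 | 103 1-2 | 105 2-3 | 102 3-8 | 104 8-14 | 100 14-29 |
Completion: 100=29  101=1  102=8  103=2  104=14  105=3
Turnaround(102) = completion − arrival = 8 − 0 = 8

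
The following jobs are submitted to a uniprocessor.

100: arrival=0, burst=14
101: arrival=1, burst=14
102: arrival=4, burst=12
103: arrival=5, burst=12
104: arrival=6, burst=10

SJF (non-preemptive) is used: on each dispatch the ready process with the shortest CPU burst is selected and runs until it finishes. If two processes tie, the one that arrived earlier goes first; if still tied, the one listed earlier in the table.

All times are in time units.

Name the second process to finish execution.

Gantt: | 100 0-14 | 104 14-24 | 102 24-36 | 103 36-48 | 101 48-62 |
Completion: 100=14  101=62  102=36  103=48  104=24
Turnaround (C−A): 100=14  101=61  102=32  103=43  104=18
Finish order: 100 → 104 → 102 → 103 → 101

104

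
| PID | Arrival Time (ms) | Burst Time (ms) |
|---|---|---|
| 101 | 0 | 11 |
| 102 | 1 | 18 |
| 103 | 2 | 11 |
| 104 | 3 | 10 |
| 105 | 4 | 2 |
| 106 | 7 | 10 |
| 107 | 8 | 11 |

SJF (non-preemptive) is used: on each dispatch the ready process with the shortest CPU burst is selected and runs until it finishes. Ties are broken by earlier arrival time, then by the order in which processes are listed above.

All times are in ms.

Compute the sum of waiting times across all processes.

Gantt: | 101 0-11 | 105 11-13 | 104 13-23 | 106 23-33 | 103 33-44 | 107 44-55 | 102 55-73 |
Completion: 101=11  102=73  103=44  104=23  105=13  106=33  107=55
Turnaround (C−A): 101=11  102=72  103=42  104=20  105=9  106=26  107=47
Waiting = turnaround − burst: 101=0, 102=54, 103=31, 104=10, 105=7, 106=16, 107=36
Total waiting = 0 + 54 + 31 + 10 + 7 + 16 + 36 = 154

154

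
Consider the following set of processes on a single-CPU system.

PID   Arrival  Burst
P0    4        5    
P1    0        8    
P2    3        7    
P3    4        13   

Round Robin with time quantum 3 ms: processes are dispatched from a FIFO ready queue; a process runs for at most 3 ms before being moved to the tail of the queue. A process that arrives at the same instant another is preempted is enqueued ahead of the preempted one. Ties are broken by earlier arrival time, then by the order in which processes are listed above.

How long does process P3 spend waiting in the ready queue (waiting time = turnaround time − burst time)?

Gantt: | P1 0-3 | P2 3-6 | P1 6-9 | P0 9-12 | P3 12-15 | P2 15-18 | P1 18-20 | P0 20-22 | P3 22-25 | P2 25-26 | P3 26-33 |
Completion: P0=22  P1=20  P2=26  P3=33
Turnaround (C−A): P0=18  P1=20  P2=23  P3=29
Waiting(P3) = turnaround − burst = 29 − 13 = 16

16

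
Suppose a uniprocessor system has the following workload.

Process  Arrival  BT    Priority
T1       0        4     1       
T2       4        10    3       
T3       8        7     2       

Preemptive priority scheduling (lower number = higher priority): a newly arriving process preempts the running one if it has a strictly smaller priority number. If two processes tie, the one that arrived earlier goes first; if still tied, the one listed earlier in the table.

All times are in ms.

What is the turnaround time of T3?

7

Timeline: | T1 0-4 | T2 4-8 | T3 8-15 | T2 15-21 |
Completion: T1=4  T2=21  T3=15
Turnaround (C−A): T1=4  T2=17  T3=7
Turnaround(T3) = completion − arrival = 15 − 8 = 7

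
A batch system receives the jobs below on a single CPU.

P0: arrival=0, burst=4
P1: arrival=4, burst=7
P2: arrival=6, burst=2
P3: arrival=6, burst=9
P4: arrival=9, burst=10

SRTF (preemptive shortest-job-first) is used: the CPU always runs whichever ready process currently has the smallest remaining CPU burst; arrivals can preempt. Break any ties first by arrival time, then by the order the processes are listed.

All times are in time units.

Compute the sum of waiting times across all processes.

Timeline: | P0 0-4 | P1 4-6 | P2 6-8 | P1 8-13 | P3 13-22 | P4 22-32 |
Completion: P0=4  P1=13  P2=8  P3=22  P4=32
Waiting = turnaround − burst: P0=0, P1=2, P2=0, P3=7, P4=13
Total waiting = 0 + 2 + 0 + 7 + 13 = 22

22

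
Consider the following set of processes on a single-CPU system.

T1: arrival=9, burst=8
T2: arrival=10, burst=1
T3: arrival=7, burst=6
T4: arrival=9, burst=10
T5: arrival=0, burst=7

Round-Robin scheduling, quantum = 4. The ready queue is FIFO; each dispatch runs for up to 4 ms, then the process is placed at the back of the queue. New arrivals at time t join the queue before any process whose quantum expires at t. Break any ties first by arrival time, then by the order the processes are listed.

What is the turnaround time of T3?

15

Gantt: | T5 0-7 | T3 7-11 | T1 11-15 | T4 15-19 | T2 19-20 | T3 20-22 | T1 22-26 | T4 26-32 |
Completion: T1=26  T2=20  T3=22  T4=32  T5=7
Turnaround (C−A): T1=17  T2=10  T3=15  T4=23  T5=7
Turnaround(T3) = completion − arrival = 22 − 7 = 15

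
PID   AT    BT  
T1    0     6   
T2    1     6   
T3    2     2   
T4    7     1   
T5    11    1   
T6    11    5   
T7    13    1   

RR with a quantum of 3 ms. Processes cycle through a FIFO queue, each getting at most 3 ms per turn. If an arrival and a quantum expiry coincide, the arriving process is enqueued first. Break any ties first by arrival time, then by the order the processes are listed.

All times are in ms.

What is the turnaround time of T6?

Gantt: | T1 0-3 | T2 3-6 | T3 6-8 | T1 8-11 | T2 11-14 | T4 14-15 | T5 15-16 | T6 16-19 | T7 19-20 | T6 20-22 |
Completion: T1=11  T2=14  T3=8  T4=15  T5=16  T6=22  T7=20
Turnaround (C−A): T1=11  T2=13  T3=6  T4=8  T5=5  T6=11  T7=7
Turnaround(T6) = completion − arrival = 22 − 11 = 11

11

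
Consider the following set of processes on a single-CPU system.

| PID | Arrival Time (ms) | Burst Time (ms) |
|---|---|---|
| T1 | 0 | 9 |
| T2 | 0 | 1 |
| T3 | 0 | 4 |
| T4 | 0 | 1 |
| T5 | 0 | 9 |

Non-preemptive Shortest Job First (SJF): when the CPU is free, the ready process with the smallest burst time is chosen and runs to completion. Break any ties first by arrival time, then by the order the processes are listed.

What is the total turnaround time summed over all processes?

48

Timeline: | T2 0-1 | T4 1-2 | T3 2-6 | T1 6-15 | T5 15-24 |
Completion: T1=15  T2=1  T3=6  T4=2  T5=24
Turnaround (C−A): T1=15  T2=1  T3=6  T4=2  T5=24
Turnaround = completion − arrival: T1=15, T2=1, T3=6, T4=2, T5=24
Total turnaround = 15 + 1 + 6 + 2 + 24 = 48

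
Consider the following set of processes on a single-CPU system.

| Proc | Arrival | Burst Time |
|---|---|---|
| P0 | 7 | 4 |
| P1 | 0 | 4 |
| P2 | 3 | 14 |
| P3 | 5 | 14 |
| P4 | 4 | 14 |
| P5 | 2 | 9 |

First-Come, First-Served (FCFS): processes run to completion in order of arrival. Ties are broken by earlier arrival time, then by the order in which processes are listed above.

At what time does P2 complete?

27

Timeline: | P1 0-4 | P5 4-13 | P2 13-27 | P4 27-41 | P3 41-55 | P0 55-59 |
Completion: P0=59  P1=4  P2=27  P3=55  P4=41  P5=13
Turnaround (C−A): P0=52  P1=4  P2=24  P3=50  P4=37  P5=11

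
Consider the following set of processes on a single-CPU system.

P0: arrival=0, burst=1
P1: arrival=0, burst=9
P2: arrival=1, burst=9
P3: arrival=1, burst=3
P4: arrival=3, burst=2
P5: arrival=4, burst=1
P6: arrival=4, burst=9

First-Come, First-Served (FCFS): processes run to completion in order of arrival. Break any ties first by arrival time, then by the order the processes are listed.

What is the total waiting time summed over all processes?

Schedule: | P0 0-1 | P1 1-10 | P2 10-19 | P3 19-22 | P4 22-24 | P5 24-25 | P6 25-34 |
Completion: P0=1  P1=10  P2=19  P3=22  P4=24  P5=25  P6=34
Waiting = turnaround − burst: P0=0, P1=1, P2=9, P3=18, P4=19, P5=20, P6=21
Total waiting = 0 + 1 + 9 + 18 + 19 + 20 + 21 = 88

88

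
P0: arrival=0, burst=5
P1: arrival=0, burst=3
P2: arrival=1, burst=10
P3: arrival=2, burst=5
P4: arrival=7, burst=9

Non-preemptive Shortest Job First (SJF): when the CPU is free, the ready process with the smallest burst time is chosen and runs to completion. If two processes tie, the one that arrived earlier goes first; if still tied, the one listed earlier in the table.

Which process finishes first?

Gantt: | P1 0-3 | P0 3-8 | P3 8-13 | P4 13-22 | P2 22-32 |
Completion: P0=8  P1=3  P2=32  P3=13  P4=22
Finish order: P1 → P0 → P3 → P4 → P2

P1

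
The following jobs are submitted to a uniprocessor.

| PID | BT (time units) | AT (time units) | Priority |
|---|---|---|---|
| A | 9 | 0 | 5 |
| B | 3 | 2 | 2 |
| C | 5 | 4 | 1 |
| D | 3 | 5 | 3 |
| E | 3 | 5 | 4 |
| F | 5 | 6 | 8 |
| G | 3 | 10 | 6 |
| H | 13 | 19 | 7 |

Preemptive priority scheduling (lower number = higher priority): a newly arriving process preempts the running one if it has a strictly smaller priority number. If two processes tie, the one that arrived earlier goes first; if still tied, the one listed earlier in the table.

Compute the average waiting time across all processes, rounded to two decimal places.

Schedule: | A 0-2 | B 2-4 | C 4-9 | B 9-10 | D 10-13 | E 13-16 | A 16-23 | G 23-26 | H 26-39 | F 39-44 |
Completion: A=23  B=10  C=9  D=13  E=16  F=44  G=26  H=39
Turnaround (C−A): A=23  B=8  C=5  D=8  E=11  F=38  G=16  H=20
Waiting times: A=14, B=5, C=0, D=5, E=8, F=33, G=13, H=7
Average waiting = (14+5+0+5+8+33+13+7) / 8 = 85/8 = 10.63

10.63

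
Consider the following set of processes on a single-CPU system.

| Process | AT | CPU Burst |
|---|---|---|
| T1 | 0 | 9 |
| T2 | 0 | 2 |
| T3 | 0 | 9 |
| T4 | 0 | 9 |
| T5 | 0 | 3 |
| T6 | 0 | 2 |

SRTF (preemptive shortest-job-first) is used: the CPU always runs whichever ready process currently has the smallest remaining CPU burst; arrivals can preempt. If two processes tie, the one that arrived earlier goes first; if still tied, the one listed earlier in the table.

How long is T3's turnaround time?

Timeline: | T2 0-2 | T6 2-4 | T5 4-7 | T1 7-16 | T3 16-25 | T4 25-34 |
Completion: T1=16  T2=2  T3=25  T4=34  T5=7  T6=4
Turnaround(T3) = completion − arrival = 25 − 0 = 25

25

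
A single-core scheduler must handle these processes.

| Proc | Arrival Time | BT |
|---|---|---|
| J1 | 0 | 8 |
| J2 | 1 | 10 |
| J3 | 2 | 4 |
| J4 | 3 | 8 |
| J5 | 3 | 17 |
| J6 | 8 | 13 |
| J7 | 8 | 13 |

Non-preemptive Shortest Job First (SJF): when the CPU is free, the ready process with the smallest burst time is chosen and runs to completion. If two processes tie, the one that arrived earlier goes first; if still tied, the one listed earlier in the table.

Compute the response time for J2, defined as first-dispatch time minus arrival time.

Gantt: | J1 0-8 | J3 8-12 | J4 12-20 | J2 20-30 | J6 30-43 | J7 43-56 | J5 56-73 |
Completion: J1=8  J2=30  J3=12  J4=20  J5=73  J6=43  J7=56
Turnaround (C−A): J1=8  J2=29  J3=10  J4=17  J5=70  J6=35  J7=48
Response(J2) = first start − arrival = 20 − 1 = 19

19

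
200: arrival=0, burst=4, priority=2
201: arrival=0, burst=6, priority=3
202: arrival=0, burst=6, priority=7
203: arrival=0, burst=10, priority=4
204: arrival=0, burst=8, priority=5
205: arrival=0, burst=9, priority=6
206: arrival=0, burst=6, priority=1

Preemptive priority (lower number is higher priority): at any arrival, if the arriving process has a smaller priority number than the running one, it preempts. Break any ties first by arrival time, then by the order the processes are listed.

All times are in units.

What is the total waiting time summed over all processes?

Gantt: | 206 0-6 | 200 6-10 | 201 10-16 | 203 16-26 | 204 26-34 | 205 34-43 | 202 43-49 |
Completion: 200=10  201=16  202=49  203=26  204=34  205=43  206=6
Turnaround (C−A): 200=10  201=16  202=49  203=26  204=34  205=43  206=6
Waiting = turnaround − burst: 200=6, 201=10, 202=43, 203=16, 204=26, 205=34, 206=0
Total waiting = 6 + 10 + 43 + 16 + 26 + 34 + 0 = 135

135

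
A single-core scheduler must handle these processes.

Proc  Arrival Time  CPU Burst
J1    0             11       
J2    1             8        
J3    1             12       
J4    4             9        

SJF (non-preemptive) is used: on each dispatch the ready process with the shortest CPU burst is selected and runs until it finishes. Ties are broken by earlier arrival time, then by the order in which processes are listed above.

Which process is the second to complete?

Timeline: | J1 0-11 | J2 11-19 | J4 19-28 | J3 28-40 |
Completion: J1=11  J2=19  J3=40  J4=28
Finish order: J1 → J2 → J4 → J3

J2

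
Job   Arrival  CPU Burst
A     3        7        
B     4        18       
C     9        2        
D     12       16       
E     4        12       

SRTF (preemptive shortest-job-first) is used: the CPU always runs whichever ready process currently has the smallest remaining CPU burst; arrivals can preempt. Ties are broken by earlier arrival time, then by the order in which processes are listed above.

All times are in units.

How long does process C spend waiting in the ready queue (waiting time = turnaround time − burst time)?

1

Schedule: | idle 0-3 | A 3-10 | C 10-12 | E 12-24 | D 24-40 | B 40-58 |
Completion: A=10  B=58  C=12  D=40  E=24
Waiting(C) = turnaround − burst = 3 − 2 = 1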